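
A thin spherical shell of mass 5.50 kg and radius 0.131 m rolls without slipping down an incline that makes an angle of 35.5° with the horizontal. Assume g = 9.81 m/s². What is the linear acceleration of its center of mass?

a ≈ 3.42 m/s²

Translation along the incline: Mg sinθ − f = Ma.
Rotation about the center: fR = Iα with I = (2/3)MR². No-slip gives a = αR, so f = (I/R²)a = (2/3)M a.
Substituting: Mg sinθ = (1 + 0.6667)Ma, so a = g sinθ/(1 + 0.6667) = (9.81) sin 35.5° / 1.667 = 3.418 m/s².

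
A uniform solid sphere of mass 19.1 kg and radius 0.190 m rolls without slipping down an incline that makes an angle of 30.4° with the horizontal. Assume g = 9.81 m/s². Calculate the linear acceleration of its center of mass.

a ≈ 3.55 m/s²

Translation along the incline: Mg sinθ − f = Ma.
Rotation about the center: fR = Iα with I = (2/5)MR². No-slip gives a = αR, so f = (I/R²)a = (2/5)M a.
Substituting: Mg sinθ = (1 + 0.4000)Ma, so a = g sinθ/(1 + 0.4000) = (9.81) sin 30.4° / 1.400 = 3.546 m/s².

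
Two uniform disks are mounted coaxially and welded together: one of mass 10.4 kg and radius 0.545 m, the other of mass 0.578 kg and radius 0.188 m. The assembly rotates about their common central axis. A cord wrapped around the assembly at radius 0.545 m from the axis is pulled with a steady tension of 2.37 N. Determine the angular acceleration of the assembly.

α ≈ 0.831 rad/s²

I = ½M₁R₁² + ½M₂R₂² = ½(10.4)(0.545)² + ½(0.578)(0.188)² = 1.555 kg·m².
τ = F r = (2.37)(0.545) = 1.292 N·m.
α = τ/I = 1.292/1.555 = 0.8308 rad/s².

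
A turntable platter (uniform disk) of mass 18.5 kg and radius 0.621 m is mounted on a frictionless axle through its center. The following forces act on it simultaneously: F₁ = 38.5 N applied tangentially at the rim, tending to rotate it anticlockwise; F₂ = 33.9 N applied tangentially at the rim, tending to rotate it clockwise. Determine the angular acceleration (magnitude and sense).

α ≈ 0.801 rad/s², anticlockwise

I = ½MR² = (1/2)(18.5)(0.621)² = 3.567 kg·m².
Taking anticlockwise as positive: τ₁ = +(38.5)(0.621) = +23.91 N·m; τ₂ = −(33.9)(0.621) = −21.05 N·m.
Net torque τ = 2.857 N·m.
α = τ/I = 2.857/3.567 = 0.8008 rad/s².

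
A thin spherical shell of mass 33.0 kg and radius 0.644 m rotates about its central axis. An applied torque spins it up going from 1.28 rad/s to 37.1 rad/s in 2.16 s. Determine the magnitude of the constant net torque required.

τ ≈ 151 N·m

I = (2/3)MR² = (2/3)(33.0)(0.644)² = 9.124 kg·m².
α = Δω/Δt = (37.1 − 1.28)/2.16 = 16.58 rad/s².
τ = Iα = (9.124)(16.58) = 151.3 N·m.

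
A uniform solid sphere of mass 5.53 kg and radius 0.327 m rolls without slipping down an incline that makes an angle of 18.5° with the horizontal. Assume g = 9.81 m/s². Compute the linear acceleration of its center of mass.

Translation along the incline: Mg sinθ − f = Ma.
Rotation about the center: fR = Iα with I = (2/5)MR². No-slip gives a = αR, so f = (I/R²)a = (2/5)M a.
Substituting: Mg sinθ = (1 + 0.4000)Ma, so a = g sinθ/(1 + 0.4000) = (9.81) sin 18.5° / 1.400 = 2.223 m/s².

a ≈ 2.22 m/s²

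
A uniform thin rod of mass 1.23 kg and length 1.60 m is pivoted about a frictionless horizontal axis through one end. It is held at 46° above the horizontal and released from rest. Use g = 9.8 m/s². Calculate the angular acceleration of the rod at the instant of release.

α ≈ 6.38 rad/s²

About the pivot, I = (1/3)ML² = (1/3)(1.23)(1.60)² = 1.050 kg·m².
The weight acts at the center, a distance L/2 = 0.8000 m from the pivot; τ = Mg(L/2) cos 46° = 6.699 N·m.
α = τ/I = 6.699/1.050 = 6.382 rad/s².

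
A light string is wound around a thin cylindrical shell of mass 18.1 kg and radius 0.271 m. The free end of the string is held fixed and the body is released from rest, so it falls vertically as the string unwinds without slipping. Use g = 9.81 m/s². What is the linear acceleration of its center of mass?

Translation: Mg − T = Ma. Rotation about the center: TR = Iα with I = MR².
With a = αR: T = (I/R²)a = M a, so Mg = (1 + 1.000)Ma.
a = g/(1 + 1.000) = 9.81/2.000 = 4.905 m/s².

a ≈ 4.91 m/s²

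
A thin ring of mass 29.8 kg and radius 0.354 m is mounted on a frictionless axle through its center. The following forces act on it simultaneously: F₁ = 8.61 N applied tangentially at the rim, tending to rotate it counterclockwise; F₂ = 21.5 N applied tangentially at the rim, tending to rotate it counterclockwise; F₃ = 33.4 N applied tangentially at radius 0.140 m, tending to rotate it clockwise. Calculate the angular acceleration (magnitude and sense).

α ≈ 1.60 rad/s², counterclockwise

I = MR² = (29.8)(0.354)² = 3.734 kg·m².
Taking counterclockwise as positive: τ₁ = +(8.61)(0.354) = +3.048 N·m; τ₂ = +(21.5)(0.354) = +7.611 N·m; τ₃ = −(33.4)(0.140) = −4.676 N·m.
Net torque τ = 5.983 N·m.
α = τ/I = 5.983/3.734 = 1.602 rad/s².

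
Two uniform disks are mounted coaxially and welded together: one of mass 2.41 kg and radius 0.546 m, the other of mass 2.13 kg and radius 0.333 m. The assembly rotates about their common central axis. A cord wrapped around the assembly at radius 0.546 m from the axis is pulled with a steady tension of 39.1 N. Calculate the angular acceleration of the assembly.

I = ½M₁R₁² + ½M₂R₂² = ½(2.41)(0.546)² + ½(2.13)(0.333)² = 0.4773 kg·m².
τ = F r = (39.1)(0.546) = 21.35 N·m.
α = τ/I = 21.35/0.4773 = 44.73 rad/s².

α ≈ 44.7 rad/s²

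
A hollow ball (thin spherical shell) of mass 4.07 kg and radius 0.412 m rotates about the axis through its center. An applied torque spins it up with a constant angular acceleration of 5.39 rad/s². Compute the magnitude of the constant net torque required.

I = (2/3)MR² = (2/3)(4.07)(0.412)² = 0.4606 kg·m².
τ = Iα = (0.4606)(5.390) = 2.482 N·m.

τ ≈ 2.48 N·m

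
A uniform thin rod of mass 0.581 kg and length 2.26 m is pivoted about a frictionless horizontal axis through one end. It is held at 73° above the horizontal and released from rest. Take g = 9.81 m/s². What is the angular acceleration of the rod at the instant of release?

About the pivot, I = (1/3)ML² = (1/3)(0.581)(2.26)² = 0.9892 kg·m².
The weight acts at the center, a distance L/2 = 1.130 m from the pivot; τ = Mg(L/2) cos 73° = 1.883 N·m.
α = τ/I = 1.883/0.9892 = 1.904 rad/s².

α ≈ 1.90 rad/s²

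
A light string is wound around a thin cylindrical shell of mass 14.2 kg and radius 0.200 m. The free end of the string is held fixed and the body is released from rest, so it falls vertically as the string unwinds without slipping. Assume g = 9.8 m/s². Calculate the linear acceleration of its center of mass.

a ≈ 4.90 m/s²

Translation: Mg − T = Ma. Rotation about the center: TR = Iα with I = MR².
With a = αR: T = (I/R²)a = M a, so Mg = (1 + 1.000)Ma.
a = g/(1 + 1.000) = 9.8/2.000 = 4.900 m/s².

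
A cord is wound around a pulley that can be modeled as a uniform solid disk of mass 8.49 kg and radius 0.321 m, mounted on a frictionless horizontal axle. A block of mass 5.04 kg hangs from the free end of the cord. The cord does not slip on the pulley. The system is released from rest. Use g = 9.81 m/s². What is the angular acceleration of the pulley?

α ≈ 16.6 rad/s²

I = ½MR² = (1/2)(8.49)(0.321)² = 0.4374 kg·m².
Block: mg − T = ma. Pulley: TR = Iα. No-slip: a = αR, so T = (I/R²)a = 4.245·a.
Then mg = (m + 4.245)a, so a = (5.04)(9.81)/(5.04 + 4.245) = 5.325 m/s².
α = a/R = 5.325/0.321 = 16.59 rad/s².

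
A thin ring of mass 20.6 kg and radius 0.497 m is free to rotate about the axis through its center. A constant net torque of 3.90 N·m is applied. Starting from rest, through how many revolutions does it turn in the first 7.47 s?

≈ 3.40 revolutions

I = MR² = (20.6)(0.497)² = 5.088 kg·m².
α = τ/I = 3.90/5.088 = 0.7665 rad/s².
θ = ½αt² = ½(0.7665)(7.47)² = 21.38 rad.
Revolutions = θ/(2π) = 3.403.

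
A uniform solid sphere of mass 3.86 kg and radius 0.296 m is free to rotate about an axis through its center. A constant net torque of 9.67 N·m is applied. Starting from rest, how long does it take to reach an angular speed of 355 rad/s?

t ≈ 4.97 s

I = (2/5)MR² = (2/5)(3.86)(0.296)² = 0.1353 kg·m².
α = τ/I = 9.67/0.1353 = 71.48 rad/s².
ω = αt ⇒ t = ω/α = 355/71.48 = 4.966 s.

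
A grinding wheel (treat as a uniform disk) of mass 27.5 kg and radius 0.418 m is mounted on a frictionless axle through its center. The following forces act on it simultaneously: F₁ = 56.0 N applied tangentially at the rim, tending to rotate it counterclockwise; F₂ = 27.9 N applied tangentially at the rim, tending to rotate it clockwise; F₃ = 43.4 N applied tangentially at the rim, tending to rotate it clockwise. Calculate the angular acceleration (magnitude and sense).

α ≈ 2.66 rad/s², clockwise

I = ½MR² = (1/2)(27.5)(0.418)² = 2.402 kg·m².
Taking counterclockwise as positive: τ₁ = +(56.0)(0.418) = +23.41 N·m; τ₂ = −(27.9)(0.418) = −11.66 N·m; τ₃ = −(43.4)(0.418) = −18.14 N·m.
Net torque τ = -6.395 N·m.
α = τ/I = -6.395/2.402 = -2.662 rad/s².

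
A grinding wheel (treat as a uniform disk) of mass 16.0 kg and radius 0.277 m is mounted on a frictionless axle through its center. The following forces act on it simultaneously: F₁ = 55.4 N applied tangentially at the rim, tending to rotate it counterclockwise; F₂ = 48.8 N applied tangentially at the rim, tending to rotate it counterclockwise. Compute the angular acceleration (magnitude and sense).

α ≈ 47.0 rad/s², counterclockwise

I = ½MR² = (1/2)(16.0)(0.277)² = 0.6138 kg·m².
Taking counterclockwise as positive: τ₁ = +(55.4)(0.277) = +15.35 N·m; τ₂ = +(48.8)(0.277) = +13.52 N·m.
Net torque τ = 28.86 N·m.
α = τ/I = 28.86/0.6138 = 47.02 rad/s².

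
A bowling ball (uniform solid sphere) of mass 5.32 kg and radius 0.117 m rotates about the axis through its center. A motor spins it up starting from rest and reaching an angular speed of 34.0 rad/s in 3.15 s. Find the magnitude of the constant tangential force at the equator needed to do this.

I = (2/5)MR² = (2/5)(5.32)(0.117)² = 0.02913 kg·m².
α = Δω/Δt = (34.0 − 0)/3.15 = 10.79 rad/s².
The required torque is τ = Iα = (0.02913)(10.79) = 0.3144 N·m.
A tangential force at the equator gives τ = FR, so F = τ/R = 0.3144/0.117 = 2.687 N.

F ≈ 2.69 N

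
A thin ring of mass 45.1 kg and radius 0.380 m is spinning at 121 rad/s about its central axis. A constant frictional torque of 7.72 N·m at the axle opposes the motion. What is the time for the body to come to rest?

I = MR² = (45.1)(0.380)² = 6.512 kg·m².
The net torque has magnitude 7.72 N·m, opposing ω.
|α| = τ/I = 7.720/6.512 = 1.185 rad/s² (deceleration).
0 = ω₀ − |α|t ⇒ t = ω₀/|α| = 121/1.185 = 102.1 s.

t ≈ 102 s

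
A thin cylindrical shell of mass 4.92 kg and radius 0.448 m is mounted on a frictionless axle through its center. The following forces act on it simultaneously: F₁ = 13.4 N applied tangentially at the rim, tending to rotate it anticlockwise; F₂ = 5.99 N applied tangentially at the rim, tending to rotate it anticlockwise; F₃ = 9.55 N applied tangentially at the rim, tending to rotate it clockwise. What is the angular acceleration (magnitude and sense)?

α ≈ 4.46 rad/s², anticlockwise

I = MR² = (4.92)(0.448)² = 0.9875 kg·m².
Taking anticlockwise as positive: τ₁ = +(13.4)(0.448) = +6.003 N·m; τ₂ = +(5.99)(0.448) = +2.684 N·m; τ₃ = −(9.55)(0.448) = −4.278 N·m.
Net torque τ = 4.408 N·m.
α = τ/I = 4.408/0.9875 = 4.464 rad/s².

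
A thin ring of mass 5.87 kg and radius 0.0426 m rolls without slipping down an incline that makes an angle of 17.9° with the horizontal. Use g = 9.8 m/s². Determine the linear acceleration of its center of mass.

Translation along the incline: Mg sinθ − f = Ma.
Rotation about the center: fR = Iα with I = MR². No-slip gives a = αR, so f = (I/R²)a = M a.
Substituting: Mg sinθ = (1 + 1.000)Ma, so a = g sinθ/(1 + 1.000) = (9.8) sin 17.9° / 2.000 = 1.506 m/s².

a ≈ 1.51 m/s²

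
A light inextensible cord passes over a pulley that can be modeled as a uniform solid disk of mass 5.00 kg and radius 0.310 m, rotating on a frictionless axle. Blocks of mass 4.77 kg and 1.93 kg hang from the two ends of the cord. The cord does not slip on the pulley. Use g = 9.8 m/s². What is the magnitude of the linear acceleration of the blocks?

I = ½MR² = (1/2)(5.00)(0.310)² = 0.2402 kg·m².
Heavier block: m₁g − T₁ = m₁a. Lighter block: T₂ − m₂g = m₂a.
Pulley: (T₁ − T₂)R = Iα = I(a/R), so T₁ − T₂ = (I/R²)a = (1/2)M_p a = 2.500·a.
Adding the three: (m₁ − m₂)g = (m₁ + m₂ + 2.500)a, so a = (4.77 − 1.93)(9.8)/(4.77 + 1.93 + 2.500) = 3.025 m/s².

a ≈ 3.03 m/s²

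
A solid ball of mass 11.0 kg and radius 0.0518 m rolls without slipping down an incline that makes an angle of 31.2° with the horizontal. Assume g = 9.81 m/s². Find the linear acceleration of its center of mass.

Translation along the incline: Mg sinθ − f = Ma.
Rotation about the center: fR = Iα with I = (2/5)MR². No-slip gives a = αR, so f = (I/R²)a = (2/5)M a.
Substituting: Mg sinθ = (1 + 0.4000)Ma, so a = g sinθ/(1 + 0.4000) = (9.81) sin 31.2° / 1.400 = 3.630 m/s².

a ≈ 3.63 m/s²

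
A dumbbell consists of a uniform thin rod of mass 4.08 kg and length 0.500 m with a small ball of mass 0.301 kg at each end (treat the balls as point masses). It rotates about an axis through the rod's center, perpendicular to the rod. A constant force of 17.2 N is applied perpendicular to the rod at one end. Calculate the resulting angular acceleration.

I_rod = (1/12)ML² = (1/12)(4.08)(0.500)² = 0.08500 kg·m².
I_balls = 2·m·(L/2)² = 2(0.301)(0.2500)² = 0.03762 kg·m².
Total I = 0.1226 kg·m².
τ = F·(L/2) = (17.2)(0.250) = 4.300 N·m.
α = τ/I = 4.300/0.1226 = 35.07 rad/s².

α ≈ 35.1 rad/s²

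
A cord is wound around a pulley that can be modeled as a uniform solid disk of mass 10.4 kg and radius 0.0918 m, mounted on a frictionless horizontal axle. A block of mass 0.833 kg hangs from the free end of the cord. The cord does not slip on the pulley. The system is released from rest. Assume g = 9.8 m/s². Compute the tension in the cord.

T ≈ 7.04 N

I = ½MR² = (1/2)(10.4)(0.0918)² = 0.04382 kg·m².
Block: mg − T = ma. Pulley: TR = Iα. No-slip: a = αR, so T = (I/R²)a = 5.200·a.
Then mg = (m + 5.200)a, so a = (0.833)(9.8)/(0.833 + 5.200) = 1.353 m/s².
T = 5.200·a = 7.036 N.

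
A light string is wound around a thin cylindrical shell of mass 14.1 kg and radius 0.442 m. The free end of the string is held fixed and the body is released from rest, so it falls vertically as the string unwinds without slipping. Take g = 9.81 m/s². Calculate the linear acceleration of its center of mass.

a ≈ 4.91 m/s²

Translation: Mg − T = Ma. Rotation about the center: TR = Iα with I = MR².
With a = αR: T = (I/R²)a = M a, so Mg = (1 + 1.000)Ma.
a = g/(1 + 1.000) = 9.81/2.000 = 4.905 m/s².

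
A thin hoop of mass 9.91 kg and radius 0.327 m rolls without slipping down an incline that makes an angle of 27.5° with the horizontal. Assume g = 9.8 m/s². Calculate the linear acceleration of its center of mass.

a ≈ 2.26 m/s²

Translation along the incline: Mg sinθ − f = Ma.
Rotation about the center: fR = Iα with I = MR². No-slip gives a = αR, so f = (I/R²)a = M a.
Substituting: Mg sinθ = (1 + 1.000)Ma, so a = g sinθ/(1 + 1.000) = (9.8) sin 27.5° / 2.000 = 2.263 m/s².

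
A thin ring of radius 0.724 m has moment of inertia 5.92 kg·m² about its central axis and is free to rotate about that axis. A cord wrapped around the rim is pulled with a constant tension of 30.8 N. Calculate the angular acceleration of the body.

τ = F R = (30.8)(0.724) = 22.30 N·m.
Newton's second law for rotation, τ = Iα, gives α = τ/I = 22.30/5.920 = 3.767 rad/s².

α ≈ 3.77 rad/s²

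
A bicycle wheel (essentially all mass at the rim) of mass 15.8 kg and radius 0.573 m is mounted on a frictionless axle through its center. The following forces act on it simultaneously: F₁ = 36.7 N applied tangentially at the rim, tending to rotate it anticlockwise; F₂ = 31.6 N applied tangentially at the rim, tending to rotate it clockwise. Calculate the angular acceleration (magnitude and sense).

I = MR² = (15.8)(0.573)² = 5.188 kg·m².
Taking anticlockwise as positive: τ₁ = +(36.7)(0.573) = +21.03 N·m; τ₂ = −(31.6)(0.573) = −18.11 N·m.
Net torque τ = 2.922 N·m.
α = τ/I = 2.922/5.188 = 0.5633 rad/s².

α ≈ 0.563 rad/s², anticlockwise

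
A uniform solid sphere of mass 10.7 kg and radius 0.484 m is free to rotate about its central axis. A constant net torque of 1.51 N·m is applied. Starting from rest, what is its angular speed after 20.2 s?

ω ≈ 30.4 rad/s

I = (2/5)MR² = (2/5)(10.7)(0.484)² = 1.003 kg·m².
α = τ/I = 1.51/1.003 = 1.506 rad/s².
ω = ω₀ + αt = 0 + (1.506)(20.2) = 30.42 rad/s.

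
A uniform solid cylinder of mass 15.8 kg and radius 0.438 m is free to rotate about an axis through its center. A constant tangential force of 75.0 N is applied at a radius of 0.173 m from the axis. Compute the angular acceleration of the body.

α ≈ 8.56 rad/s²

I = ½MR² = (1/2)(15.8)(0.438)² = 1.516 kg·m².
τ = F·r = (75.0)(0.173) = 12.97 N·m.
Newton's second law for rotation, τ = Iα, gives α = τ/I = 12.97/1.516 = 8.561 rad/s².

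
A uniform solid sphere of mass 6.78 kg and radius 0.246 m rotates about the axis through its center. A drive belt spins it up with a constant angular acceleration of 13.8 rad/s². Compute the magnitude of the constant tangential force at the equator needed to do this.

F ≈ 9.21 N

I = (2/5)MR² = (2/5)(6.78)(0.246)² = 0.1641 kg·m².
The required torque is τ = Iα = (0.1641)(13.80) = 2.265 N·m.
A tangential force at the equator gives τ = FR, so F = τ/R = 2.265/0.246 = 9.207 N.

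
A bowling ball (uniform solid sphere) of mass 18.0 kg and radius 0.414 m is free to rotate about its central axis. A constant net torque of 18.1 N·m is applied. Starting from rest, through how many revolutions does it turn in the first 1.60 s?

I = (2/5)MR² = (2/5)(18.0)(0.414)² = 1.234 kg·m².
α = τ/I = 18.1/1.234 = 14.67 rad/s².
θ = ½αt² = ½(14.67)(1.60)² = 18.77 rad.
Revolutions = θ/(2π) = 2.988.

≈ 2.99 revolutions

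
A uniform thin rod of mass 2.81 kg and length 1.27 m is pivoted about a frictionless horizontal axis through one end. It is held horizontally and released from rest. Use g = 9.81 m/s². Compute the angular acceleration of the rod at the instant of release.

About the pivot, I = (1/3)ML² = (1/3)(2.81)(1.27)² = 1.511 kg·m².
The weight acts at the center, a distance L/2 = 0.6350 m from the pivot; τ = Mg(L/2) = 17.50 N·m.
α = τ/I = 17.50/1.511 = 11.59 rad/s².
(Equivalently α = (3g/(2L)) = 11.59 rad/s².)

α ≈ 11.6 rad/s²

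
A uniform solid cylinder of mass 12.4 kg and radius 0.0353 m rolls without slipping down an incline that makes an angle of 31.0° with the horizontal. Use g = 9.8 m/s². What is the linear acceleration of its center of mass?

Translation along the incline: Mg sinθ − f = Ma.
Rotation about the center: fR = Iα with I = ½MR². No-slip gives a = αR, so f = (I/R²)a = (1/2)M a.
Substituting: Mg sinθ = (1 + 0.5000)Ma, so a = g sinθ/(1 + 0.5000) = (9.8) sin 31.0° / 1.500 = 3.365 m/s².

a ≈ 3.36 m/s²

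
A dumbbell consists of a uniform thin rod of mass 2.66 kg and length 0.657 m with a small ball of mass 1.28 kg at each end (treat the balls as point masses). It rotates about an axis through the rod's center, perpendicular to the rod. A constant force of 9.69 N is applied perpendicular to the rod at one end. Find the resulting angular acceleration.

I_rod = (1/12)ML² = (1/12)(2.66)(0.657)² = 0.09568 kg·m².
I_balls = 2·m·(L/2)² = 2(1.28)(0.3285)² = 0.2763 kg·m².
Total I = 0.3719 kg·m².
τ = F·(L/2) = (9.69)(0.329) = 3.183 N·m.
α = τ/I = 3.183/0.3719 = 8.558 rad/s².

α ≈ 8.56 rad/s²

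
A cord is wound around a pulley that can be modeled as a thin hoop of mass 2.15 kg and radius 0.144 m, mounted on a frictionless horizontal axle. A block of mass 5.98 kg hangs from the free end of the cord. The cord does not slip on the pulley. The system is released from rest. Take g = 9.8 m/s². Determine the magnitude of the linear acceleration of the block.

a ≈ 7.21 m/s²

I = MR² = (2.15)(0.144)² = 0.04458 kg·m².
Block: mg − T = ma. Pulley: TR = Iα. No-slip: a = αR, so T = (I/R²)a = 2.150·a.
Then mg = (m + 2.150)a, so a = (5.98)(9.8)/(5.98 + 2.150) = 7.208 m/s².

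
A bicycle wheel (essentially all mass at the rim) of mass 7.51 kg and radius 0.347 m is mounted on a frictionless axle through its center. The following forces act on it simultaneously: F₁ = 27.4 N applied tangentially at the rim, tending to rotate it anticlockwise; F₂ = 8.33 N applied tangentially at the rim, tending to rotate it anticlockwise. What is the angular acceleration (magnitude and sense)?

α ≈ 13.7 rad/s², anticlockwise

I = MR² = (7.51)(0.347)² = 0.9043 kg·m².
Taking anticlockwise as positive: τ₁ = +(27.4)(0.347) = +9.508 N·m; τ₂ = +(8.33)(0.347) = +2.891 N·m.
Net torque τ = 12.40 N·m.
α = τ/I = 12.40/0.9043 = 13.71 rad/s².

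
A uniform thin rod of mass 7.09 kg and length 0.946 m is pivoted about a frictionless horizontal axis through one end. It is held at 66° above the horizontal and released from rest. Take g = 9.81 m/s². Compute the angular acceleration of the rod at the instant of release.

α ≈ 6.33 rad/s²

About the pivot, I = (1/3)ML² = (1/3)(7.09)(0.946)² = 2.115 kg·m².
The weight acts at the center, a distance L/2 = 0.4730 m from the pivot; τ = Mg(L/2) cos 66° = 13.38 N·m.
α = τ/I = 13.38/2.115 = 6.327 rad/s².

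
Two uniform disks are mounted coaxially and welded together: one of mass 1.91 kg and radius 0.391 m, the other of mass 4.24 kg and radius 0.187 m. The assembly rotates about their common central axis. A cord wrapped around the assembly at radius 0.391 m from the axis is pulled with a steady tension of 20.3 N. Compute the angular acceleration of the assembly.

I = ½M₁R₁² + ½M₂R₂² = ½(1.91)(0.391)² + ½(4.24)(0.187)² = 0.2201 kg·m².
τ = F r = (20.3)(0.391) = 7.937 N·m.
α = τ/I = 7.937/0.2201 = 36.06 rad/s².

α ≈ 36.1 rad/s²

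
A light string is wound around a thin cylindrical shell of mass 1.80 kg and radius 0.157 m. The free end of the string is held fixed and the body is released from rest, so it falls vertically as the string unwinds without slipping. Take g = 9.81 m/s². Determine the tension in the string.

T ≈ 8.83 N

Translation: Mg − T = Ma. Rotation about the center: TR = Iα with I = MR².
With a = αR: T = (I/R²)a = M a, so Mg = (1 + 1.000)Ma.
a = g/(1 + 1.000) = 9.81/2.000 = 4.905 m/s².
T = 1.000·M·a = (1.000)(1.80)(4.905) = 8.829 N.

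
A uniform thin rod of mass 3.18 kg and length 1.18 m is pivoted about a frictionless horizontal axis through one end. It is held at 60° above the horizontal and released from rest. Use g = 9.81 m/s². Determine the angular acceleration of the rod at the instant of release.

About the pivot, I = (1/3)ML² = (1/3)(3.18)(1.18)² = 1.476 kg·m².
The weight acts at the center, a distance L/2 = 0.5900 m from the pivot; τ = Mg(L/2) cos 60° = 9.203 N·m.
α = τ/I = 9.203/1.476 = 6.235 rad/s².

α ≈ 6.24 rad/s²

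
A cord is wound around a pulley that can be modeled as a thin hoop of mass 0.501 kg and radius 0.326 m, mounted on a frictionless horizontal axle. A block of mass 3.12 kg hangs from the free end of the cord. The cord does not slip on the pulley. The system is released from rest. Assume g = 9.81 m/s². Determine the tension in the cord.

T ≈ 4.23 N

I = MR² = (0.501)(0.326)² = 0.05324 kg·m².
Block: mg − T = ma. Pulley: TR = Iα. No-slip: a = αR, so T = (I/R²)a = 0.5010·a.
Then mg = (m + 0.5010)a, so a = (3.12)(9.81)/(3.12 + 0.5010) = 8.453 m/s².
T = 0.5010·a = 4.235 N.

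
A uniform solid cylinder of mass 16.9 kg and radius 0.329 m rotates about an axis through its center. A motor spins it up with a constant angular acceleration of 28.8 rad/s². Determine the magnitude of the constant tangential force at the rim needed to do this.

F ≈ 80.1 N

I = ½MR² = (1/2)(16.9)(0.329)² = 0.9146 kg·m².
The required torque is τ = Iα = (0.9146)(28.80) = 26.34 N·m.
A tangential force at the rim gives τ = FR, so F = τ/R = 26.34/0.329 = 80.07 N.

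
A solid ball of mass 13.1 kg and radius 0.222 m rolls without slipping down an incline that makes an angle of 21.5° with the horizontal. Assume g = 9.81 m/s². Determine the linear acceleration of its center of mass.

a ≈ 2.57 m/s²

Translation along the incline: Mg sinθ − f = Ma.
Rotation about the center: fR = Iα with I = (2/5)MR². No-slip gives a = αR, so f = (I/R²)a = (2/5)M a.
Substituting: Mg sinθ = (1 + 0.4000)Ma, so a = g sinθ/(1 + 0.4000) = (9.81) sin 21.5° / 1.400 = 2.568 m/s².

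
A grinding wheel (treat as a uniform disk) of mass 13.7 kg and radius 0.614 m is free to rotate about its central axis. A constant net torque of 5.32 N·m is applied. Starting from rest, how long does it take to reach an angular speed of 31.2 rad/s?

t ≈ 15.1 s

I = ½MR² = (1/2)(13.7)(0.614)² = 2.582 kg·m².
α = τ/I = 5.32/2.582 = 2.060 rad/s².
ω = αt ⇒ t = ω/α = 31.2/2.060 = 15.15 s.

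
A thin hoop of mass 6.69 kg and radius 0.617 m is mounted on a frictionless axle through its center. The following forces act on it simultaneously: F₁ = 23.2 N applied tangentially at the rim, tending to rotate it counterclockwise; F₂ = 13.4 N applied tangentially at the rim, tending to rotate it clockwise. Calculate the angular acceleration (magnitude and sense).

α ≈ 2.37 rad/s², counterclockwise

I = MR² = (6.69)(0.617)² = 2.547 kg·m².
Taking counterclockwise as positive: τ₁ = +(23.2)(0.617) = +14.31 N·m; τ₂ = −(13.4)(0.617) = −8.268 N·m.
Net torque τ = 6.047 N·m.
α = τ/I = 6.047/2.547 = 2.374 rad/s².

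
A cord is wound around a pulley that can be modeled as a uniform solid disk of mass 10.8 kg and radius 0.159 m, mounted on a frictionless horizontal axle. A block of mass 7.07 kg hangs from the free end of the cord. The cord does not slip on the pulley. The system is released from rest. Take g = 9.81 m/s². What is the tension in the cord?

I = ½MR² = (1/2)(10.8)(0.159)² = 0.1365 kg·m².
Block: mg − T = ma. Pulley: TR = Iα. No-slip: a = αR, so T = (I/R²)a = 5.400·a.
Then mg = (m + 5.400)a, so a = (7.07)(9.81)/(7.07 + 5.400) = 5.562 m/s².
T = 5.400·a = 30.03 N.

T ≈ 30.0 N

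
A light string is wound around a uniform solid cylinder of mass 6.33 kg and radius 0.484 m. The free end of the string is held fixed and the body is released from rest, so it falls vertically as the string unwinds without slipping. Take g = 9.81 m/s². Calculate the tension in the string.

Translation: Mg − T = Ma. Rotation about the center: TR = Iα with I = ½MR².
With a = αR: T = (I/R²)a = (1/2)M a, so Mg = (1 + 0.5000)Ma.
a = g/(1 + 0.5000) = 9.81/1.500 = 6.540 m/s².
T = 0.5000·M·a = (0.5000)(6.33)(6.540) = 20.70 N.

T ≈ 20.7 N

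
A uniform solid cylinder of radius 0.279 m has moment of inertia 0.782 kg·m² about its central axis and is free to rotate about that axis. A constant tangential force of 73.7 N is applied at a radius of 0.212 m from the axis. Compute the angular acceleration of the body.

τ = F·r = (73.7)(0.212) = 15.62 N·m.
From τ = Iα: α = 15.62/0.7820 = 19.98 rad/s².

α ≈ 20.0 rad/s²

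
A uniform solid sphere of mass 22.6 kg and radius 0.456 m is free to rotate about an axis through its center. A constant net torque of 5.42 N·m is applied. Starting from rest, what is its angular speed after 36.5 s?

ω ≈ 105 rad/s

I = (2/5)MR² = (2/5)(22.6)(0.456)² = 1.880 kg·m².
α = τ/I = 5.42/1.880 = 2.883 rad/s².
ω = ω₀ + αt = 0 + (2.883)(36.5) = 105.2 rad/s.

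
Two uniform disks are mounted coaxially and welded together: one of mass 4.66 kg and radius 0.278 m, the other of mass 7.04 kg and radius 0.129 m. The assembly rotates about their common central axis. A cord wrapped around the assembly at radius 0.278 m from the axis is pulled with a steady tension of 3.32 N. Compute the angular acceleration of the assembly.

α ≈ 3.87 rad/s²

I = ½M₁R₁² + ½M₂R₂² = ½(4.66)(0.278)² + ½(7.04)(0.129)² = 0.2386 kg·m².
τ = F r = (3.32)(0.278) = 0.9230 N·m.
α = τ/I = 0.9230/0.2386 = 3.867 rad/s².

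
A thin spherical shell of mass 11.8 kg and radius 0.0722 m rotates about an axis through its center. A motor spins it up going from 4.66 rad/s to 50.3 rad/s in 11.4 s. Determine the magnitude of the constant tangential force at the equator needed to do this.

I = (2/3)MR² = (2/3)(11.8)(0.0722)² = 0.04101 kg·m².
α = Δω/Δt = (50.3 − 4.66)/11.4 = 4.004 rad/s².
The required torque is τ = Iα = (0.04101)(4.004) = 0.1642 N·m.
A tangential force at the equator gives τ = FR, so F = τ/R = 0.1642/0.0722 = 2.274 N.

F ≈ 2.27 N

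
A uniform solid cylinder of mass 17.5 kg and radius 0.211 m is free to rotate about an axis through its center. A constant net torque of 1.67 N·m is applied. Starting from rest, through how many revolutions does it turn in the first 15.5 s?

I = ½MR² = (1/2)(17.5)(0.211)² = 0.3896 kg·m².
α = τ/I = 1.67/0.3896 = 4.287 rad/s².
θ = ½αt² = ½(4.287)(15.5)² = 515.0 rad.
Revolutions = θ/(2π) = 81.96.

≈ 82.0 revolutions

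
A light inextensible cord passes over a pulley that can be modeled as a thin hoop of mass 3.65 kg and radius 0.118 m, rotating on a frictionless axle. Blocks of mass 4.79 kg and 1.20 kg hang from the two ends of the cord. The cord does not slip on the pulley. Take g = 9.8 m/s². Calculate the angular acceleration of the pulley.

I = MR² = (3.65)(0.118)² = 0.05082 kg·m².
Heavier block: m₁g − T₁ = m₁a. Lighter block: T₂ − m₂g = m₂a.
Pulley: (T₁ − T₂)R = Iα = I(a/R), so T₁ − T₂ = (I/R²)a = 1·M_p a = 3.650·a.
Adding the three: (m₁ − m₂)g = (m₁ + m₂ + 3.650)a, so a = (4.79 − 1.20)(9.8)/(4.79 + 1.20 + 3.650) = 3.650 m/s².
α = a/R = 3.650/0.118 = 30.93 rad/s².

α ≈ 30.9 rad/s²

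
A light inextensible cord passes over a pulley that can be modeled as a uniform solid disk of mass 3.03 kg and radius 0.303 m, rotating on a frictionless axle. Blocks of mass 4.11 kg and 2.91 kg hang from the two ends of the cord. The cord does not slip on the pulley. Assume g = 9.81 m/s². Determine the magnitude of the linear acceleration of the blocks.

a ≈ 1.38 m/s²

I = ½MR² = (1/2)(3.03)(0.303)² = 0.1391 kg·m².
Heavier block: m₁g − T₁ = m₁a. Lighter block: T₂ − m₂g = m₂a.
Pulley: (T₁ − T₂)R = Iα = I(a/R), so T₁ − T₂ = (I/R²)a = (1/2)M_p a = 1.515·a.
Adding the three: (m₁ − m₂)g = (m₁ + m₂ + 1.515)a, so a = (4.11 − 2.91)(9.81)/(4.11 + 2.91 + 1.515) = 1.379 m/s².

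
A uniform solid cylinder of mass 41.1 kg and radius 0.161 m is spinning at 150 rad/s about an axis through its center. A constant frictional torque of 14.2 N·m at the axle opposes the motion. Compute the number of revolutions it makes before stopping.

I = ½MR² = (1/2)(41.1)(0.161)² = 0.5327 kg·m².
The net torque has magnitude 14.2 N·m, opposing ω.
|α| = τ/I = 14.20/0.5327 = 26.66 rad/s² (deceleration).
ω² = ω₀² − 2|α|θ with ω = 0 ⇒ θ = ω₀²/(2|α|) = 422.0 rad = 67.17 rev.

≈ 67.2 revolutions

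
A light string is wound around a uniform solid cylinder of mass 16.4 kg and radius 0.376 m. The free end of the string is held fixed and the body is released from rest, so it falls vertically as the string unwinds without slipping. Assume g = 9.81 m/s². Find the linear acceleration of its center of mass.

Translation: Mg − T = Ma. Rotation about the center: TR = Iα with I = ½MR².
With a = αR: T = (I/R²)a = (1/2)M a, so Mg = (1 + 0.5000)Ma.
a = g/(1 + 0.5000) = 9.81/1.500 = 6.540 m/s².

a ≈ 6.54 m/s²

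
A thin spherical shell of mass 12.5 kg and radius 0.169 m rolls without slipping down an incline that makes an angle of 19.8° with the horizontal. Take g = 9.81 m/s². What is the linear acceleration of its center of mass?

Translation along the incline: Mg sinθ − f = Ma.
Rotation about the center: fR = Iα with I = (2/3)MR². No-slip gives a = αR, so f = (I/R²)a = (2/3)M a.
Substituting: Mg sinθ = (1 + 0.6667)Ma, so a = g sinθ/(1 + 0.6667) = (9.81) sin 19.8° / 1.667 = 1.994 m/s².

a ≈ 1.99 m/s²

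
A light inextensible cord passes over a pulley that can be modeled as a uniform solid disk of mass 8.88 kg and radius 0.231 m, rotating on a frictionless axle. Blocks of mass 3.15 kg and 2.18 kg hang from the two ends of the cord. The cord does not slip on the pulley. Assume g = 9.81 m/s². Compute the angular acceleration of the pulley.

I = ½MR² = (1/2)(8.88)(0.231)² = 0.2369 kg·m².
Heavier block: m₁g − T₁ = m₁a. Lighter block: T₂ − m₂g = m₂a.
Pulley: (T₁ − T₂)R = Iα = I(a/R), so T₁ − T₂ = (I/R²)a = (1/2)M_p a = 4.440·a.
Adding the three: (m₁ − m₂)g = (m₁ + m₂ + 4.440)a, so a = (3.15 − 2.18)(9.81)/(3.15 + 2.18 + 4.440) = 0.9740 m/s².
α = a/R = 0.9740/0.231 = 4.216 rad/s².

α ≈ 4.22 rad/s²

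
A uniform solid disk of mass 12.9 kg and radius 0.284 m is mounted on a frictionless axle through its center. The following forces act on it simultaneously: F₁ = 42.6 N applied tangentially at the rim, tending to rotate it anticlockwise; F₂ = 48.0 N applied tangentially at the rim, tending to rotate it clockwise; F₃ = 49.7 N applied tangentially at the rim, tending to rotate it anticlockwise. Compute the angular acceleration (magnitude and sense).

I = ½MR² = (1/2)(12.9)(0.284)² = 0.5202 kg·m².
Taking anticlockwise as positive: τ₁ = +(42.6)(0.284) = +12.10 N·m; τ₂ = −(48.0)(0.284) = −13.63 N·m; τ₃ = +(49.7)(0.284) = +14.11 N·m.
Net torque τ = 12.58 N·m.
α = τ/I = 12.58/0.5202 = 24.18 rad/s².

α ≈ 24.2 rad/s², anticlockwise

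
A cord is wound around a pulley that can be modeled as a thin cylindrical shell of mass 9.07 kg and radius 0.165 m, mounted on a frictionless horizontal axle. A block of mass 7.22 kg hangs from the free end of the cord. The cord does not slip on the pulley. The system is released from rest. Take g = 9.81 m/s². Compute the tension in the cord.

I = MR² = (9.07)(0.165)² = 0.2469 kg·m².
Block: mg − T = ma. Pulley: TR = Iα. No-slip: a = αR, so T = (I/R²)a = 9.070·a.
Then mg = (m + 9.070)a, so a = (7.22)(9.81)/(7.22 + 9.070) = 4.348 m/s².
T = 9.070·a = 39.44 N.

T ≈ 39.4 N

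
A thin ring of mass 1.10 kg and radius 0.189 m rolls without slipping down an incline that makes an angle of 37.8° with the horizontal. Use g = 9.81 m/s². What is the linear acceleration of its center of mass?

a ≈ 3.01 m/s²

Translation along the incline: Mg sinθ − f = Ma.
Rotation about the center: fR = Iα with I = MR². No-slip gives a = αR, so f = (I/R²)a = M a.
Substituting: Mg sinθ = (1 + 1.000)Ma, so a = g sinθ/(1 + 1.000) = (9.81) sin 37.8° / 2.000 = 3.006 m/s².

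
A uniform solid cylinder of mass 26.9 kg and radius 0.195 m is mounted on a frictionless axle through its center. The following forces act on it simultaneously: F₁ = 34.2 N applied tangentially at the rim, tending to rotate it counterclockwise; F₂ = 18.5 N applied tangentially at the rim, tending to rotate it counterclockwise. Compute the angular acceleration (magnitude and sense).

I = ½MR² = (1/2)(26.9)(0.195)² = 0.5114 kg·m².
Taking counterclockwise as positive: τ₁ = +(34.2)(0.195) = +6.669 N·m; τ₂ = +(18.5)(0.195) = +3.607 N·m.
Net torque τ = 10.28 N·m.
α = τ/I = 10.28/0.5114 = 20.09 rad/s².

α ≈ 20.1 rad/s², counterclockwise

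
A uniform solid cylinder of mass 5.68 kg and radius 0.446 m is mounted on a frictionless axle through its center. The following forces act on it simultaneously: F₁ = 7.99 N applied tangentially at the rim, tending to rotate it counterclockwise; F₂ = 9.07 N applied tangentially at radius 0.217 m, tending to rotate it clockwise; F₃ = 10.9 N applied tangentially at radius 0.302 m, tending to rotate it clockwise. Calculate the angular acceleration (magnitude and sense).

α ≈ 3.00 rad/s², clockwise

I = ½MR² = (1/2)(5.68)(0.446)² = 0.5649 kg·m².
Taking counterclockwise as positive: τ₁ = +(7.99)(0.446) = +3.564 N·m; τ₂ = −(9.07)(0.217) = −1.968 N·m; τ₃ = −(10.9)(0.302) = −3.292 N·m.
Net torque τ = -1.696 N·m.
α = τ/I = -1.696/0.5649 = -3.003 rad/s².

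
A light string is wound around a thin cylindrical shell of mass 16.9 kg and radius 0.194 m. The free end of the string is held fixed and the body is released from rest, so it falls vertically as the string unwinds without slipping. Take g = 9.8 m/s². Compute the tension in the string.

T ≈ 82.8 N

Translation: Mg − T = Ma. Rotation about the center: TR = Iα with I = MR².
With a = αR: T = (I/R²)a = M a, so Mg = (1 + 1.000)Ma.
a = g/(1 + 1.000) = 9.8/2.000 = 4.900 m/s².
T = 1.000·M·a = (1.000)(16.9)(4.900) = 82.81 N.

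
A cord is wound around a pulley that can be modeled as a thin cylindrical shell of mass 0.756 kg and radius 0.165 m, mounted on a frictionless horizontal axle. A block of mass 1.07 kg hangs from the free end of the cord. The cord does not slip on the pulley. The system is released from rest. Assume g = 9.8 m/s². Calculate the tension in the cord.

T ≈ 4.34 N

I = MR² = (0.756)(0.165)² = 0.02058 kg·m².
Block: mg − T = ma. Pulley: TR = Iα. No-slip: a = αR, so T = (I/R²)a = 0.7560·a.
Then mg = (m + 0.7560)a, so a = (1.07)(9.8)/(1.07 + 0.7560) = 5.743 m/s².
T = 0.7560·a = 4.341 N.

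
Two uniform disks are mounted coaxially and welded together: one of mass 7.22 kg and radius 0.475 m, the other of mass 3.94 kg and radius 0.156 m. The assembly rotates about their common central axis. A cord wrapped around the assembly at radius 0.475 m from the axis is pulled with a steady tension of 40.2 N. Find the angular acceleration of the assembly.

α ≈ 22.1 rad/s²

I = ½M₁R₁² + ½M₂R₂² = ½(7.22)(0.475)² + ½(3.94)(0.156)² = 0.8624 kg·m².
τ = F r = (40.2)(0.475) = 19.09 N·m.
α = τ/I = 19.09/0.8624 = 22.14 rad/s².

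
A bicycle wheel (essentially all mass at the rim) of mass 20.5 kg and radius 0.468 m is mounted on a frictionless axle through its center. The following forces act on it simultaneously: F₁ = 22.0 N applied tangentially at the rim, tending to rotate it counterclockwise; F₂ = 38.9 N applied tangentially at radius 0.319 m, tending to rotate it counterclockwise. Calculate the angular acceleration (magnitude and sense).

α ≈ 5.06 rad/s², counterclockwise

I = MR² = (20.5)(0.468)² = 4.490 kg·m².
Taking counterclockwise as positive: τ₁ = +(22.0)(0.468) = +10.30 N·m; τ₂ = +(38.9)(0.319) = +12.41 N·m.
Net torque τ = 22.71 N·m.
α = τ/I = 22.71/4.490 = 5.057 rad/s².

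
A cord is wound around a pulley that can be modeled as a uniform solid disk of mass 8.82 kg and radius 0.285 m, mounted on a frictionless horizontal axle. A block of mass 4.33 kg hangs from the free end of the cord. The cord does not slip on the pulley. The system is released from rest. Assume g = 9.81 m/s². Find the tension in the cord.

T ≈ 21.4 N

I = ½MR² = (1/2)(8.82)(0.285)² = 0.3582 kg·m².
Block: mg − T = ma. Pulley: TR = Iα. No-slip: a = αR, so T = (I/R²)a = 4.410·a.
Then mg = (m + 4.410)a, so a = (4.33)(9.81)/(4.33 + 4.410) = 4.860 m/s².
T = 4.410·a = 21.43 N.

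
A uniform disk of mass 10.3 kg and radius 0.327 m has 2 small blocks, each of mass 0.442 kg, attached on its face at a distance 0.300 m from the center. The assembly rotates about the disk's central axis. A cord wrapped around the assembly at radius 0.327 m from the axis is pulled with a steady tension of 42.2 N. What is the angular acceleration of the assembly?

I_disk = ½MR² = ½(10.3)(0.327)² = 0.5507 kg·m².
I_blocks = 2·m·r² = 2(0.442)(0.300)² = 0.07956 kg·m².
Total I = 0.6302 kg·m².
τ = F r = (42.2)(0.327) = 13.80 N·m.
α = τ/I = 13.80/0.6302 = 21.90 rad/s².

α ≈ 21.9 rad/s²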